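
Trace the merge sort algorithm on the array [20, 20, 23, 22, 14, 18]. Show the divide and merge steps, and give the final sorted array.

Merge sort trace:

Split: [20, 20, 23, 22, 14, 18] -> [20, 20, 23] and [22, 14, 18]
  Split: [20, 20, 23] -> [20] and [20, 23]
    Split: [20, 23] -> [20] and [23]
    Merge: [20] + [23] -> [20, 23]
  Merge: [20] + [20, 23] -> [20, 20, 23]
  Split: [22, 14, 18] -> [22] and [14, 18]
    Split: [14, 18] -> [14] and [18]
    Merge: [14] + [18] -> [14, 18]
  Merge: [22] + [14, 18] -> [14, 18, 22]
Merge: [20, 20, 23] + [14, 18, 22] -> [14, 18, 20, 20, 22, 23]

Final sorted array: [14, 18, 20, 20, 22, 23]

The merge sort proceeds by recursively splitting the array and merging sorted halves.
After all merges, the sorted array is [14, 18, 20, 20, 22, 23].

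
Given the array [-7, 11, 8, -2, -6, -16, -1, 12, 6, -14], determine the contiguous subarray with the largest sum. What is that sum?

Using Kadane's algorithm on [-7, 11, 8, -2, -6, -16, -1, 12, 6, -14]:

Scanning through the array:
Position 1 (value 11): max_ending_here = 11, max_so_far = 11
Position 2 (value 8): max_ending_here = 19, max_so_far = 19
Position 3 (value -2): max_ending_here = 17, max_so_far = 19
Position 4 (value -6): max_ending_here = 11, max_so_far = 19
Position 5 (value -16): max_ending_here = -5, max_so_far = 19
Position 6 (value -1): max_ending_here = -1, max_so_far = 19
Position 7 (value 12): max_ending_here = 12, max_so_far = 19
Position 8 (value 6): max_ending_here = 18, max_so_far = 19
Position 9 (value -14): max_ending_here = 4, max_so_far = 19

Maximum subarray: [11, 8]
Maximum sum: 19

The maximum subarray is [11, 8] with sum 19. This subarray runs from index 1 to index 2.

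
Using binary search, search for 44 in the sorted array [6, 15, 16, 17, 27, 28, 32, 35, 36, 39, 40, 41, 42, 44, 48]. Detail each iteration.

Binary search for 44 in [6, 15, 16, 17, 27, 28, 32, 35, 36, 39, 40, 41, 42, 44, 48]:

lo=0, hi=14, mid=7, arr[mid]=35 -> 35 < 44, search right half
lo=8, hi=14, mid=11, arr[mid]=41 -> 41 < 44, search right half
lo=12, hi=14, mid=13, arr[mid]=44 -> Found target at index 13!

Binary search finds 44 at index 13 after 3 comparisons. The search repeatedly halves the search space by comparing with the middle element.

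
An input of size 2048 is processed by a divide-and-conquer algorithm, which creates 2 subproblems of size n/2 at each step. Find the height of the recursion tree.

For divide and conquer with division factor 2:

Problem sizes at each level:
Level 0: 2048
Level 1: 1024
Level 2: 512
Level 3: 256
Level 4: 128
Level 5: 64
Level 6: 32
Level 7: 16
Level 8: 8
Level 9: 4
Level 10: 2
Level 11: 1

The root is level 0 and the size-1 base case is level 11 (the tree spans levels 0 through 11, i.e. 12 levels counting the root), so the depth is the number of divisions: log_2(2048) = 11

The recursion tree depth is log_2(2048) = 11. At each level, the problem size is divided by 2, so it takes 11 divisions to reduce to a base case of size 1. The algorithm makes 2 recursive calls at each level.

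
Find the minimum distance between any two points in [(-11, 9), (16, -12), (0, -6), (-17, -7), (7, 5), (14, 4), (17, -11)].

Computing all pairwise distances among 7 points:

d((-11, 9), (16, -12)) = 34.2053
d((-11, 9), (0, -6)) = 18.6011
d((-11, 9), (-17, -7)) = 17.088
d((-11, 9), (7, 5)) = 18.4391
d((-11, 9), (14, 4)) = 25.4951
d((-11, 9), (17, -11)) = 34.4093
d((16, -12), (0, -6)) = 17.088
d((16, -12), (-17, -7)) = 33.3766
d((16, -12), (7, 5)) = 19.2354
d((16, -12), (14, 4)) = 16.1245
d((16, -12), (17, -11)) = 1.4142 <-- minimum
d((0, -6), (-17, -7)) = 17.0294
d((0, -6), (7, 5)) = 13.0384
d((0, -6), (14, 4)) = 17.2047
d((0, -6), (17, -11)) = 17.72
d((-17, -7), (7, 5)) = 26.8328
d((-17, -7), (14, 4)) = 32.8938
d((-17, -7), (17, -11)) = 34.2345
d((7, 5), (14, 4)) = 7.0711
d((7, 5), (17, -11)) = 18.868
d((14, 4), (17, -11)) = 15.2971

Closest pair: (16, -12) and (17, -11) with distance 1.4142

The closest pair is (16, -12) and (17, -11) with Euclidean distance 1.4142. For 7 points, brute-force pairwise comparison is shown above. For large n, the divide-and-conquer algorithm (sort by x, recurse on halves, check the dividing strip) achieves O(n log n).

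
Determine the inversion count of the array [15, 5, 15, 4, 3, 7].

Finding inversions in [15, 5, 15, 4, 3, 7]:

(0, 1): arr[0]=15 > arr[1]=5
(0, 3): arr[0]=15 > arr[3]=4
(0, 4): arr[0]=15 > arr[4]=3
(0, 5): arr[0]=15 > arr[5]=7
(1, 3): arr[1]=5 > arr[3]=4
(1, 4): arr[1]=5 > arr[4]=3
(2, 3): arr[2]=15 > arr[3]=4
(2, 4): arr[2]=15 > arr[4]=3
(2, 5): arr[2]=15 > arr[5]=7
(3, 4): arr[3]=4 > arr[4]=3

Total inversions: 10

The array has 10 inversion(s): (0,1), (0,3), (0,4), (0,5), (1,3), (1,4), (2,3), (2,4), (2,5), (3,4). Each pair (i,j) satisfies i < j and arr[i] > arr[j].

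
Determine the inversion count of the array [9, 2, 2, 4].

Finding inversions in [9, 2, 2, 4]:

(0, 1): arr[0]=9 > arr[1]=2
(0, 2): arr[0]=9 > arr[2]=2
(0, 3): arr[0]=9 > arr[3]=4

Total inversions: 3

The array has 3 inversion(s): (0,1), (0,2), (0,3). Each pair (i,j) satisfies i < j and arr[i] > arr[j].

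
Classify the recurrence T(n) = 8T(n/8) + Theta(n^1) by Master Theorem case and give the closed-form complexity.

Master Theorem for T(n) = 8T(n/8) + O(n^1):

a = 8, b = 8, c = 1
log_b(a) = log_8(8) = 1.0000

Case 2: c = 1 = log_8(8) = 1.0000
T(n) = O(n^1 log n) = O(n log n)

For T(n) = 8T(n/8) + O(n^1): log_8(8) = 1.0000. This is Case 2 of the Master Theorem (c = log_b(a), equal work at all levels), giving O(n log n).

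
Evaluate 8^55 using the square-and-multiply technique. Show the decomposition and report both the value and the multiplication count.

Computing 8^55 by squaring (build up from 8^1; each line after the first costs one multiplication):

8^1 = 8
8^2 = (8^1)^2 = 8^2 = 64
8^3 = 8 * 8^2 = 8 * 64 = 512
8^6 = (8^3)^2 = 512^2 = 262144
8^12 = (8^6)^2 = 262144^2 = 68719476736
8^13 = 8 * 8^12 = 8 * 68719476736 = 549755813888
8^26 = (8^13)^2 = 549755813888^2 = 302231454903657293676544
8^27 = 8 * 8^26 = 8 * 302231454903657293676544 = 2417851639229258349412352
8^54 = (8^27)^2 = 2417851639229258349412352^2 = 5846006549323611672814739330865132078623730171904
8^55 = 8 * 8^54 = 8 * 5846006549323611672814739330865132078623730171904 = 46768052394588893382517914646921056628989841375232

Result: 46768052394588893382517914646921056628989841375232
Multiplications needed: 9 (9 lines after 8^1)

8^55 = 46768052394588893382517914646921056628989841375232. Using exponentiation by squaring, this requires 9 multiplications. The key idea: if the exponent is even, square the half-power; if odd, multiply by the base once.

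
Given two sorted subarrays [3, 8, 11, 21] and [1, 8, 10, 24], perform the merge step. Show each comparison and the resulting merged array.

Merging process:

Compare 3 vs 1: take 1 from right. Merged: [1]
Compare 3 vs 8: take 3 from left. Merged: [1, 3]
Compare 8 vs 8: take 8 from left. Merged: [1, 3, 8]
Compare 11 vs 8: take 8 from right. Merged: [1, 3, 8, 8]
Compare 11 vs 10: take 10 from right. Merged: [1, 3, 8, 8, 10]
Compare 11 vs 24: take 11 from left. Merged: [1, 3, 8, 8, 10, 11]
Compare 21 vs 24: take 21 from left. Merged: [1, 3, 8, 8, 10, 11, 21]
Append remaining from right: [24]. Merged: [1, 3, 8, 8, 10, 11, 21, 24]

Final merged array: [1, 3, 8, 8, 10, 11, 21, 24]
Total comparisons: 7

The merged array is [1, 3, 8, 8, 10, 11, 21, 24], requiring 7 comparisons. The merge step runs in O(n) time where n is the total number of elements.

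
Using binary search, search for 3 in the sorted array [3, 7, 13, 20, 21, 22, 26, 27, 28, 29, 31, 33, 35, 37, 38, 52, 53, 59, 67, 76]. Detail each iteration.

Binary search for 3 in [3, 7, 13, 20, 21, 22, 26, 27, 28, 29, 31, 33, 35, 37, 38, 52, 53, 59, 67, 76]:

lo=0, hi=19, mid=9, arr[mid]=29 -> 29 > 3, search left half
lo=0, hi=8, mid=4, arr[mid]=21 -> 21 > 3, search left half
lo=0, hi=3, mid=1, arr[mid]=7 -> 7 > 3, search left half
lo=0, hi=0, mid=0, arr[mid]=3 -> Found target at index 0!

Binary search finds 3 at index 0 after 4 comparisons. The search repeatedly halves the search space by comparing with the middle element.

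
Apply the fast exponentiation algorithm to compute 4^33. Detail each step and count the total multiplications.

Computing 4^33 by squaring (build up from 4^1; each line after the first costs one multiplication):

4^1 = 4
4^2 = (4^1)^2 = 4^2 = 16
4^4 = (4^2)^2 = 16^2 = 256
4^8 = (4^4)^2 = 256^2 = 65536
4^16 = (4^8)^2 = 65536^2 = 4294967296
4^32 = (4^16)^2 = 4294967296^2 = 18446744073709551616
4^33 = 4 * 4^32 = 4 * 18446744073709551616 = 73786976294838206464

Result: 73786976294838206464
Multiplications needed: 6 (6 lines after 4^1)

4^33 = 73786976294838206464. Using exponentiation by squaring, this requires 6 multiplications. The key idea: if the exponent is even, square the half-power; if odd, multiply by the base once.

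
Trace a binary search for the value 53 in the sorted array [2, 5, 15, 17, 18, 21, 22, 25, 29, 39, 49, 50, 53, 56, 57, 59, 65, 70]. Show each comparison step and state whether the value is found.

Binary search for 53 in [2, 5, 15, 17, 18, 21, 22, 25, 29, 39, 49, 50, 53, 56, 57, 59, 65, 70]:

lo=0, hi=17, mid=8, arr[mid]=29 -> 29 < 53, search right half
lo=9, hi=17, mid=13, arr[mid]=56 -> 56 > 53, search left half
lo=9, hi=12, mid=10, arr[mid]=49 -> 49 < 53, search right half
lo=11, hi=12, mid=11, arr[mid]=50 -> 50 < 53, search right half
lo=12, hi=12, mid=12, arr[mid]=53 -> Found target at index 12!

Binary search finds 53 at index 12 after 5 comparisons. The search repeatedly halves the search space by comparing with the middle element.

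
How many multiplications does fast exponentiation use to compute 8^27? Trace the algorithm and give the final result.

Computing 8^27 by squaring (build up from 8^1; each line after the first costs one multiplication):

8^1 = 8
8^2 = (8^1)^2 = 8^2 = 64
8^3 = 8 * 8^2 = 8 * 64 = 512
8^6 = (8^3)^2 = 512^2 = 262144
8^12 = (8^6)^2 = 262144^2 = 68719476736
8^13 = 8 * 8^12 = 8 * 68719476736 = 549755813888
8^26 = (8^13)^2 = 549755813888^2 = 302231454903657293676544
8^27 = 8 * 8^26 = 8 * 302231454903657293676544 = 2417851639229258349412352

Result: 2417851639229258349412352
Multiplications needed: 7 (7 lines after 8^1)

8^27 = 2417851639229258349412352. Using exponentiation by squaring, this requires 7 multiplications. The key idea: if the exponent is even, square the half-power; if odd, multiply by the base once.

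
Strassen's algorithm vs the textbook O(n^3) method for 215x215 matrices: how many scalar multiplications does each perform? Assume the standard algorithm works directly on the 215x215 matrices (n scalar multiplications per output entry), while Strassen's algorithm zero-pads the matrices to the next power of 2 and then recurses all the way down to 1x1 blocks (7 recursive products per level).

Matrix multiplication for 215x215 matrices:

Strassen's algorithm requires power-of-2 dimensions. Pad 215x215 to 256x256 (next power of 2).

Standard algorithm: 215^3 = 9938375 multiplications
Strassen's algorithm: 7^(log2(256)) = 7^8 = 5764801 multiplications
Savings: 9938375 - 5764801 = 4173574 multiplications

Standard: 9938375 multiplications (215^3). Strassen: 5764801 multiplications (7^8, after padding to 256x256). Strassen reduces 8 recursive multiplications to 7 at each level.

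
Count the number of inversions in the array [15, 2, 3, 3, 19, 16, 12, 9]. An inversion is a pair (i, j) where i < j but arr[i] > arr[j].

Finding inversions in [15, 2, 3, 3, 19, 16, 12, 9]:

(0, 1): arr[0]=15 > arr[1]=2
(0, 2): arr[0]=15 > arr[2]=3
(0, 3): arr[0]=15 > arr[3]=3
(0, 6): arr[0]=15 > arr[6]=12
(0, 7): arr[0]=15 > arr[7]=9
(4, 5): arr[4]=19 > arr[5]=16
(4, 6): arr[4]=19 > arr[6]=12
(4, 7): arr[4]=19 > arr[7]=9
(5, 6): arr[5]=16 > arr[6]=12
(5, 7): arr[5]=16 > arr[7]=9
(6, 7): arr[6]=12 > arr[7]=9

Total inversions: 11

The array has 11 inversion(s): (0,1), (0,2), (0,3), (0,6), (0,7), (4,5), (4,6), (4,7), (5,6), (5,7), (6,7). Each pair (i,j) satisfies i < j and arr[i] > arr[j].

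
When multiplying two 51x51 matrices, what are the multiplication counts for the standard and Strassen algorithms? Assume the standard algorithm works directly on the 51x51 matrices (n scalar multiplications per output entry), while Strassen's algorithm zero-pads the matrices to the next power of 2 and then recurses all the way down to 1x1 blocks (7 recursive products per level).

Matrix multiplication for 51x51 matrices:

Strassen's algorithm requires power-of-2 dimensions. Pad 51x51 to 64x64 (next power of 2).

Standard algorithm: 51^3 = 132651 multiplications
Strassen's algorithm: 7^(log2(64)) = 7^6 = 117649 multiplications
Savings: 132651 - 117649 = 15002 multiplications

Standard: 132651 multiplications (51^3). Strassen: 117649 multiplications (7^6, after padding to 64x64). Strassen reduces 8 recursive multiplications to 7 at each level.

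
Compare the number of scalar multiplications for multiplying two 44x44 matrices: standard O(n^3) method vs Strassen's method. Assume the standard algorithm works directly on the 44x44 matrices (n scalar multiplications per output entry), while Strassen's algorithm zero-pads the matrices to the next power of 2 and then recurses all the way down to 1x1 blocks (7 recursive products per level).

Matrix multiplication for 44x44 matrices:

Strassen's algorithm requires power-of-2 dimensions. Pad 44x44 to 64x64 (next power of 2).

Standard algorithm: 44^3 = 85184 multiplications
Strassen's algorithm: 7^(log2(64)) = 7^6 = 117649 multiplications
Difference: 85184 - 117649 = -32465 (Strassen uses MORE here due to padding overhead — for small or just-over-power-of-2 n, padding can outweigh the per-level savings)

Standard: 85184 multiplications (44^3). Strassen: 117649 multiplications (7^6, after padding to 64x64). Strassen reduces 8 recursive multiplications to 7 at each level.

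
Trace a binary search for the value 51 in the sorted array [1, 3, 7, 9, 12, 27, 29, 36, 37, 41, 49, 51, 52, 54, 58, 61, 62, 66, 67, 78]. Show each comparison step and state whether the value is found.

Binary search for 51 in [1, 3, 7, 9, 12, 27, 29, 36, 37, 41, 49, 51, 52, 54, 58, 61, 62, 66, 67, 78]:

lo=0, hi=19, mid=9, arr[mid]=41 -> 41 < 51, search right half
lo=10, hi=19, mid=14, arr[mid]=58 -> 58 > 51, search left half
lo=10, hi=13, mid=11, arr[mid]=51 -> Found target at index 11!

Binary search finds 51 at index 11 after 3 comparisons. The search repeatedly halves the search space by comparing with the middle element.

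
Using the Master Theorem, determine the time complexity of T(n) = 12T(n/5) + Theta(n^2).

Master Theorem for T(n) = 12T(n/5) + O(n^2):

a = 12, b = 5, c = 2
log_b(a) = log_5(12) = 1.5440

Case 3: c = 2 > log_5(12) = 1.5440
T(n) = O(n^2) = O(n^2)

For T(n) = 12T(n/5) + O(n^2): log_5(12) = 1.5440. This is Case 3 of the Master Theorem (c > log_b(a), work dominated by root), giving O(n^2).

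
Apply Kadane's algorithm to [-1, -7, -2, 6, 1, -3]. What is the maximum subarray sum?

Using Kadane's algorithm on [-1, -7, -2, 6, 1, -3]:

Scanning through the array:
Position 1 (value -7): max_ending_here = -7, max_so_far = -1
Position 2 (value -2): max_ending_here = -2, max_so_far = -1
Position 3 (value 6): max_ending_here = 6, max_so_far = 6
Position 4 (value 1): max_ending_here = 7, max_so_far = 7
Position 5 (value -3): max_ending_here = 4, max_so_far = 7

Maximum subarray: [6, 1]
Maximum sum: 7

The maximum subarray is [6, 1] with sum 7. This subarray runs from index 3 to index 4.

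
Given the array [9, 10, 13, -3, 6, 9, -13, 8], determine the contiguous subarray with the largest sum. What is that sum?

Using Kadane's algorithm on [9, 10, 13, -3, 6, 9, -13, 8]:

Scanning through the array:
Position 1 (value 10): max_ending_here = 19, max_so_far = 19
Position 2 (value 13): max_ending_here = 32, max_so_far = 32
Position 3 (value -3): max_ending_here = 29, max_so_far = 32
Position 4 (value 6): max_ending_here = 35, max_so_far = 35
Position 5 (value 9): max_ending_here = 44, max_so_far = 44
Position 6 (value -13): max_ending_here = 31, max_so_far = 44
Position 7 (value 8): max_ending_here = 39, max_so_far = 44

Maximum subarray: [9, 10, 13, -3, 6, 9]
Maximum sum: 44

The maximum subarray is [9, 10, 13, -3, 6, 9] with sum 44. This subarray runs from index 0 to index 5.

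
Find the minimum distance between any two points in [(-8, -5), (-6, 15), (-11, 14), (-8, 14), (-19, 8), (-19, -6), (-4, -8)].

Computing all pairwise distances among 7 points:

d((-8, -5), (-6, 15)) = 20.0998
d((-8, -5), (-11, 14)) = 19.2354
d((-8, -5), (-8, 14)) = 19.0
d((-8, -5), (-19, 8)) = 17.0294
d((-8, -5), (-19, -6)) = 11.0454
d((-8, -5), (-4, -8)) = 5.0
d((-6, 15), (-11, 14)) = 5.099
d((-6, 15), (-8, 14)) = 2.2361 <-- minimum
d((-6, 15), (-19, 8)) = 14.7648
d((-6, 15), (-19, -6)) = 24.6982
d((-6, 15), (-4, -8)) = 23.0868
d((-11, 14), (-8, 14)) = 3.0
d((-11, 14), (-19, 8)) = 10.0
d((-11, 14), (-19, -6)) = 21.5407
d((-11, 14), (-4, -8)) = 23.0868
d((-8, 14), (-19, 8)) = 12.53
d((-8, 14), (-19, -6)) = 22.8254
d((-8, 14), (-4, -8)) = 22.3607
d((-19, 8), (-19, -6)) = 14.0
d((-19, 8), (-4, -8)) = 21.9317
d((-19, -6), (-4, -8)) = 15.1327

Closest pair: (-6, 15) and (-8, 14) with distance 2.2361

The closest pair is (-6, 15) and (-8, 14) with Euclidean distance 2.2361. For 7 points, brute-force pairwise comparison is shown above. For large n, the divide-and-conquer algorithm (sort by x, recurse on halves, check the dividing strip) achieves O(n log n).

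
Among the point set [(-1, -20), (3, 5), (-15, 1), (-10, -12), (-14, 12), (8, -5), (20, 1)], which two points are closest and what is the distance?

Computing all pairwise distances among 7 points:

d((-1, -20), (3, 5)) = 25.318
d((-1, -20), (-15, 1)) = 25.2389
d((-1, -20), (-10, -12)) = 12.0416
d((-1, -20), (-14, 12)) = 34.5398
d((-1, -20), (8, -5)) = 17.4929
d((-1, -20), (20, 1)) = 29.6985
d((3, 5), (-15, 1)) = 18.4391
d((3, 5), (-10, -12)) = 21.4009
d((3, 5), (-14, 12)) = 18.3848
d((3, 5), (8, -5)) = 11.1803
d((3, 5), (20, 1)) = 17.4642
d((-15, 1), (-10, -12)) = 13.9284
d((-15, 1), (-14, 12)) = 11.0454 <-- minimum
d((-15, 1), (8, -5)) = 23.7697
d((-15, 1), (20, 1)) = 35.0
d((-10, -12), (-14, 12)) = 24.3311
d((-10, -12), (8, -5)) = 19.3132
d((-10, -12), (20, 1)) = 32.6956
d((-14, 12), (8, -5)) = 27.8029
d((-14, 12), (20, 1)) = 35.7351
d((8, -5), (20, 1)) = 13.4164

Closest pair: (-15, 1) and (-14, 12) with distance 11.0454

The closest pair is (-15, 1) and (-14, 12) with Euclidean distance 11.0454. For 7 points, brute-force pairwise comparison is shown above. For large n, the divide-and-conquer algorithm (sort by x, recurse on halves, check the dividing strip) achieves O(n log n).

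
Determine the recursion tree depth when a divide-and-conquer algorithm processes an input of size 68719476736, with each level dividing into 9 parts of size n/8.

For divide and conquer with division factor 8:

Problem sizes at each level:
Level 0: 68719476736
Level 1: 8589934592
Level 2: 1073741824
Level 3: 134217728
Level 4: 16777216
Level 5: 2097152
Level 6: 262144
Level 7: 32768
Level 8: 4096
Level 9: 512
Level 10: 64
Level 11: 8
Level 12: 1

The root is level 0 and the size-1 base case is level 12 (the tree spans levels 0 through 12, i.e. 13 levels counting the root), so the depth is the number of divisions: log_8(68719476736) = 12

The recursion tree depth is log_8(68719476736) = 12. At each level, the problem size is divided by 8, so it takes 12 divisions to reduce to a base case of size 1. The algorithm makes 9 recursive calls at each level.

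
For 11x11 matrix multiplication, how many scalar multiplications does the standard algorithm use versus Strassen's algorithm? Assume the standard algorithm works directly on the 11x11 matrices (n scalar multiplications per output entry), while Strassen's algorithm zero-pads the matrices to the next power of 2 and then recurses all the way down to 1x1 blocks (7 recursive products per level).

Matrix multiplication for 11x11 matrices:

Strassen's algorithm requires power-of-2 dimensions. Pad 11x11 to 16x16 (next power of 2).

Standard algorithm: 11^3 = 1331 multiplications
Strassen's algorithm: 7^(log2(16)) = 7^4 = 2401 multiplications
Difference: 1331 - 2401 = -1070 (Strassen uses MORE here due to padding overhead — for small or just-over-power-of-2 n, padding can outweigh the per-level savings)

Standard: 1331 multiplications (11^3). Strassen: 2401 multiplications (7^4, after padding to 16x16). Strassen reduces 8 recursive multiplications to 7 at each level.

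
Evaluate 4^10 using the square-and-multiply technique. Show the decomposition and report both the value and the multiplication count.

Computing 4^10 by squaring (build up from 4^1; each line after the first costs one multiplication):

4^1 = 4
4^2 = (4^1)^2 = 4^2 = 16
4^4 = (4^2)^2 = 16^2 = 256
4^5 = 4 * 4^4 = 4 * 256 = 1024
4^10 = (4^5)^2 = 1024^2 = 1048576

Result: 1048576
Multiplications needed: 4 (4 lines after 4^1)

4^10 = 1048576. Using exponentiation by squaring, this requires 4 multiplications. The key idea: if the exponent is even, square the half-power; if odd, multiply by the base once.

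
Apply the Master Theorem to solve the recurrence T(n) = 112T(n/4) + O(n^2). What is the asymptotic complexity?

Master Theorem for T(n) = 112T(n/4) + O(n^2):

a = 112, b = 4, c = 2
log_b(a) = log_4(112) = 3.4037

Case 1: c = 2 < log_4(112) = 3.4037
T(n) = O(n^(log_4 112))

For T(n) = 112T(n/4) + O(n^2): log_4(112) = 3.4037. This is Case 1 of the Master Theorem (c < log_b(a), work dominated by leaves), giving O(n^(log_4 112)).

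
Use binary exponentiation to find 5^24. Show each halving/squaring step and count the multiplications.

Computing 5^24 by squaring (build up from 5^1; each line after the first costs one multiplication):

5^1 = 5
5^2 = (5^1)^2 = 5^2 = 25
5^3 = 5 * 5^2 = 5 * 25 = 125
5^6 = (5^3)^2 = 125^2 = 15625
5^12 = (5^6)^2 = 15625^2 = 244140625
5^24 = (5^12)^2 = 244140625^2 = 59604644775390625

Result: 59604644775390625
Multiplications needed: 5 (5 lines after 5^1)

5^24 = 59604644775390625. Using exponentiation by squaring, this requires 5 multiplications. The key idea: if the exponent is even, square the half-power; if odd, multiply by the base once.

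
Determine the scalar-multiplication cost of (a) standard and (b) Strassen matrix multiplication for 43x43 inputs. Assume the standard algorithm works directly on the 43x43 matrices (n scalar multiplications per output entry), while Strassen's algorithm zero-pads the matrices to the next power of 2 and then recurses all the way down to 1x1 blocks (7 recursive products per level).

Matrix multiplication for 43x43 matrices:

Strassen's algorithm requires power-of-2 dimensions. Pad 43x43 to 64x64 (next power of 2).

Standard algorithm: 43^3 = 79507 multiplications
Strassen's algorithm: 7^(log2(64)) = 7^6 = 117649 multiplications
Difference: 79507 - 117649 = -38142 (Strassen uses MORE here due to padding overhead — for small or just-over-power-of-2 n, padding can outweigh the per-level savings)

Standard: 79507 multiplications (43^3). Strassen: 117649 multiplications (7^6, after padding to 64x64). Strassen reduces 8 recursive multiplications to 7 at each level.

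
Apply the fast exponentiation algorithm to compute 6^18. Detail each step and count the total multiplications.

Computing 6^18 by squaring (build up from 6^1; each line after the first costs one multiplication):

6^1 = 6
6^2 = (6^1)^2 = 6^2 = 36
6^4 = (6^2)^2 = 36^2 = 1296
6^8 = (6^4)^2 = 1296^2 = 1679616
6^9 = 6 * 6^8 = 6 * 1679616 = 10077696
6^18 = (6^9)^2 = 10077696^2 = 101559956668416

Result: 101559956668416
Multiplications needed: 5 (5 lines after 6^1)

6^18 = 101559956668416. Using exponentiation by squaring, this requires 5 multiplications. The key idea: if the exponent is even, square the half-power; if odd, multiply by the base once.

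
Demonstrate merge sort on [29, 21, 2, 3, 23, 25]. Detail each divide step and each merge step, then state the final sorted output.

Merge sort trace:

Split: [29, 21, 2, 3, 23, 25] -> [29, 21, 2] and [3, 23, 25]
  Split: [29, 21, 2] -> [29] and [21, 2]
    Split: [21, 2] -> [21] and [2]
    Merge: [21] + [2] -> [2, 21]
  Merge: [29] + [2, 21] -> [2, 21, 29]
  Split: [3, 23, 25] -> [3] and [23, 25]
    Split: [23, 25] -> [23] and [25]
    Merge: [23] + [25] -> [23, 25]
  Merge: [3] + [23, 25] -> [3, 23, 25]
Merge: [2, 21, 29] + [3, 23, 25] -> [2, 3, 21, 23, 25, 29]

Final sorted array: [2, 3, 21, 23, 25, 29]

The merge sort proceeds by recursively splitting the array and merging sorted halves.
After all merges, the sorted array is [2, 3, 21, 23, 25, 29].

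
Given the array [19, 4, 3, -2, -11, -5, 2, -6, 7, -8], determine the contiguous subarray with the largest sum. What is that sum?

Using Kadane's algorithm on [19, 4, 3, -2, -11, -5, 2, -6, 7, -8]:

Scanning through the array:
Position 1 (value 4): max_ending_here = 23, max_so_far = 23
Position 2 (value 3): max_ending_here = 26, max_so_far = 26
Position 3 (value -2): max_ending_here = 24, max_so_far = 26
Position 4 (value -11): max_ending_here = 13, max_so_far = 26
Position 5 (value -5): max_ending_here = 8, max_so_far = 26
Position 6 (value 2): max_ending_here = 10, max_so_far = 26
Position 7 (value -6): max_ending_here = 4, max_so_far = 26
Position 8 (value 7): max_ending_here = 11, max_so_far = 26
Position 9 (value -8): max_ending_here = 3, max_so_far = 26

Maximum subarray: [19, 4, 3]
Maximum sum: 26

The maximum subarray is [19, 4, 3] with sum 26. This subarray runs from index 0 to index 2.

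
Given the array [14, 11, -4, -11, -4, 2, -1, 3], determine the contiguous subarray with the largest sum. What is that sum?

Using Kadane's algorithm on [14, 11, -4, -11, -4, 2, -1, 3]:

Scanning through the array:
Position 1 (value 11): max_ending_here = 25, max_so_far = 25
Position 2 (value -4): max_ending_here = 21, max_so_far = 25
Position 3 (value -11): max_ending_here = 10, max_so_far = 25
Position 4 (value -4): max_ending_here = 6, max_so_far = 25
Position 5 (value 2): max_ending_here = 8, max_so_far = 25
Position 6 (value -1): max_ending_here = 7, max_so_far = 25
Position 7 (value 3): max_ending_here = 10, max_so_far = 25

Maximum subarray: [14, 11]
Maximum sum: 25

The maximum subarray is [14, 11] with sum 25. This subarray runs from index 0 to index 1.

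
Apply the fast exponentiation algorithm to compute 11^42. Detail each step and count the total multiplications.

Computing 11^42 by squaring (build up from 11^1; each line after the first costs one multiplication):

11^1 = 11
11^2 = (11^1)^2 = 11^2 = 121
11^4 = (11^2)^2 = 121^2 = 14641
11^5 = 11 * 11^4 = 11 * 14641 = 161051
11^10 = (11^5)^2 = 161051^2 = 25937424601
11^20 = (11^10)^2 = 25937424601^2 = 672749994932560009201
11^21 = 11 * 11^20 = 11 * 672749994932560009201 = 7400249944258160101211
11^42 = (11^21)^2 = 7400249944258160101211^2 = 54763699237492901685126120802225273763666521

Result: 54763699237492901685126120802225273763666521
Multiplications needed: 7 (7 lines after 11^1)

11^42 = 54763699237492901685126120802225273763666521. Using exponentiation by squaring, this requires 7 multiplications. The key idea: if the exponent is even, square the half-power; if odd, multiply by the base once.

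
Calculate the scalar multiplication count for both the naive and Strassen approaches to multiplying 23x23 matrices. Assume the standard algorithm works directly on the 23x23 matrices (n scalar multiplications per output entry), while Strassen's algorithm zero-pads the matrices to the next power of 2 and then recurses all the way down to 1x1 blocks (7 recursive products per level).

Matrix multiplication for 23x23 matrices:

Strassen's algorithm requires power-of-2 dimensions. Pad 23x23 to 32x32 (next power of 2).

Standard algorithm: 23^3 = 12167 multiplications
Strassen's algorithm: 7^(log2(32)) = 7^5 = 16807 multiplications
Difference: 12167 - 16807 = -4640 (Strassen uses MORE here due to padding overhead — for small or just-over-power-of-2 n, padding can outweigh the per-level savings)

Standard: 12167 multiplications (23^3). Strassen: 16807 multiplications (7^5, after padding to 32x32). Strassen reduces 8 recursive multiplications to 7 at each level.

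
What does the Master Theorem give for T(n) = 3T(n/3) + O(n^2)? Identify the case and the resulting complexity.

Master Theorem for T(n) = 3T(n/3) + O(n^2):

a = 3, b = 3, c = 2
log_b(a) = log_3(3) = 1.0000

Case 3: c = 2 > log_3(3) = 1.0000
T(n) = O(n^2) = O(n^2)

For T(n) = 3T(n/3) + O(n^2): log_3(3) = 1.0000. This is Case 3 of the Master Theorem (c > log_b(a), work dominated by root), giving O(n^2).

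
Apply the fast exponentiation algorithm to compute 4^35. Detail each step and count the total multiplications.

Computing 4^35 by squaring (build up from 4^1; each line after the first costs one multiplication):

4^1 = 4
4^2 = (4^1)^2 = 4^2 = 16
4^4 = (4^2)^2 = 16^2 = 256
4^8 = (4^4)^2 = 256^2 = 65536
4^16 = (4^8)^2 = 65536^2 = 4294967296
4^17 = 4 * 4^16 = 4 * 4294967296 = 17179869184
4^34 = (4^17)^2 = 17179869184^2 = 295147905179352825856
4^35 = 4 * 4^34 = 4 * 295147905179352825856 = 1180591620717411303424

Result: 1180591620717411303424
Multiplications needed: 7 (7 lines after 4^1)

4^35 = 1180591620717411303424. Using exponentiation by squaring, this requires 7 multiplications. The key idea: if the exponent is even, square the half-power; if odd, multiply by the base once.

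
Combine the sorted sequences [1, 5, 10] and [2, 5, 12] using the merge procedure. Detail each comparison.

Merging process:

Compare 1 vs 2: take 1 from left. Merged: [1]
Compare 5 vs 2: take 2 from right. Merged: [1, 2]
Compare 5 vs 5: take 5 from left. Merged: [1, 2, 5]
Compare 10 vs 5: take 5 from right. Merged: [1, 2, 5, 5]
Compare 10 vs 12: take 10 from left. Merged: [1, 2, 5, 5, 10]
Append remaining from right: [12]. Merged: [1, 2, 5, 5, 10, 12]

Final merged array: [1, 2, 5, 5, 10, 12]
Total comparisons: 5

The merged array is [1, 2, 5, 5, 10, 12], requiring 5 comparisons. The merge step runs in O(n) time where n is the total number of elements.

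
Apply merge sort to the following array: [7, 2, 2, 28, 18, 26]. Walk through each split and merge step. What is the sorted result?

Merge sort trace:

Split: [7, 2, 2, 28, 18, 26] -> [7, 2, 2] and [28, 18, 26]
  Split: [7, 2, 2] -> [7] and [2, 2]
    Split: [2, 2] -> [2] and [2]
    Merge: [2] + [2] -> [2, 2]
  Merge: [7] + [2, 2] -> [2, 2, 7]
  Split: [28, 18, 26] -> [28] and [18, 26]
    Split: [18, 26] -> [18] and [26]
    Merge: [18] + [26] -> [18, 26]
  Merge: [28] + [18, 26] -> [18, 26, 28]
Merge: [2, 2, 7] + [18, 26, 28] -> [2, 2, 7, 18, 26, 28]

Final sorted array: [2, 2, 7, 18, 26, 28]

The merge sort proceeds by recursively splitting the array and merging sorted halves.
After all merges, the sorted array is [2, 2, 7, 18, 26, 28].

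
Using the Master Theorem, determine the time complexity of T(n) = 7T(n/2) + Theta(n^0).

Master Theorem for T(n) = 7T(n/2) + O(n^0):

a = 7, b = 2, c = 0
log_b(a) = log_2(7) = 2.8074

Case 1: c = 0 < log_2(7) = 2.8074
T(n) = O(n^(log_2 7))

For T(n) = 7T(n/2) + O(n^0): log_2(7) = 2.8074. This is Case 1 of the Master Theorem (c < log_b(a), work dominated by leaves), giving O(n^(log_2 7)).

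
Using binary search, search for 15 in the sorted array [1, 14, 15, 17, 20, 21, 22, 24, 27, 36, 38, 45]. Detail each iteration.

Binary search for 15 in [1, 14, 15, 17, 20, 21, 22, 24, 27, 36, 38, 45]:

lo=0, hi=11, mid=5, arr[mid]=21 -> 21 > 15, search left half
lo=0, hi=4, mid=2, arr[mid]=15 -> Found target at index 2!

Binary search finds 15 at index 2 after 2 comparisons. The search repeatedly halves the search space by comparing with the middle element.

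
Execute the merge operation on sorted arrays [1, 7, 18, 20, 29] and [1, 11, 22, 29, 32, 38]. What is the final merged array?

Merging process:

Compare 1 vs 1: take 1 from left. Merged: [1]
Compare 7 vs 1: take 1 from right. Merged: [1, 1]
Compare 7 vs 11: take 7 from left. Merged: [1, 1, 7]
Compare 18 vs 11: take 11 from right. Merged: [1, 1, 7, 11]
Compare 18 vs 22: take 18 from left. Merged: [1, 1, 7, 11, 18]
Compare 20 vs 22: take 20 from left. Merged: [1, 1, 7, 11, 18, 20]
Compare 29 vs 22: take 22 from right. Merged: [1, 1, 7, 11, 18, 20, 22]
Compare 29 vs 29: take 29 from left. Merged: [1, 1, 7, 11, 18, 20, 22, 29]
Append remaining from right: [29, 32, 38]. Merged: [1, 1, 7, 11, 18, 20, 22, 29, 29, 32, 38]

Final merged array: [1, 1, 7, 11, 18, 20, 22, 29, 29, 32, 38]
Total comparisons: 8

The merged array is [1, 1, 7, 11, 18, 20, 22, 29, 29, 32, 38], requiring 8 comparisons. The merge step runs in O(n) time where n is the total number of elements.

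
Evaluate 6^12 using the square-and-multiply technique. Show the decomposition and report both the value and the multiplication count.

Computing 6^12 by squaring (build up from 6^1; each line after the first costs one multiplication):

6^1 = 6
6^2 = (6^1)^2 = 6^2 = 36
6^3 = 6 * 6^2 = 6 * 36 = 216
6^6 = (6^3)^2 = 216^2 = 46656
6^12 = (6^6)^2 = 46656^2 = 2176782336

Result: 2176782336
Multiplications needed: 4 (4 lines after 6^1)

6^12 = 2176782336. Using exponentiation by squaring, this requires 4 multiplications. The key idea: if the exponent is even, square the half-power; if odd, multiply by the base once.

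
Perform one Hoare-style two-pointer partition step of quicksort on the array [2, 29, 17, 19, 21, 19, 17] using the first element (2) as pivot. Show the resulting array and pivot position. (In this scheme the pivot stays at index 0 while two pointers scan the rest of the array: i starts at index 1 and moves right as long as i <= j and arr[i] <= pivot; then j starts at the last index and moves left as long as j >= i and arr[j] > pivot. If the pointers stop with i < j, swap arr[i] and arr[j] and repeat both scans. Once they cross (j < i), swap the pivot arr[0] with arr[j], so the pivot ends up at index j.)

Hoare-style two-pointer partition with pivot = 2:

Initial array: [2, 29, 17, 19, 21, 19, 17]

Pointers start at i = 1, j = 6.
i ends at 1, j ends at 0: the pointers have crossed (j < i), so scanning stops.

j = 0, so swapping arr[0] with arr[j] leaves the pivot at position 0: [2, 29, 17, 19, 21, 19, 17]
Pivot position: 0

After partitioning with pivot 2, the array becomes [2, 29, 17, 19, 21, 19, 17]. The pivot is placed at index 0. All elements to the left of the pivot are <= 2, and all elements to the right are > 2.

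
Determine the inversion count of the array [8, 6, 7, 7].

Finding inversions in [8, 6, 7, 7]:

(0, 1): arr[0]=8 > arr[1]=6
(0, 2): arr[0]=8 > arr[2]=7
(0, 3): arr[0]=8 > arr[3]=7

Total inversions: 3

The array has 3 inversion(s): (0,1), (0,2), (0,3). Each pair (i,j) satisfies i < j and arr[i] > arr[j].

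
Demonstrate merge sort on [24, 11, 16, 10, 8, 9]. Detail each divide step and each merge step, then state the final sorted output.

Merge sort trace:

Split: [24, 11, 16, 10, 8, 9] -> [24, 11, 16] and [10, 8, 9]
  Split: [24, 11, 16] -> [24] and [11, 16]
    Split: [11, 16] -> [11] and [16]
    Merge: [11] + [16] -> [11, 16]
  Merge: [24] + [11, 16] -> [11, 16, 24]
  Split: [10, 8, 9] -> [10] and [8, 9]
    Split: [8, 9] -> [8] and [9]
    Merge: [8] + [9] -> [8, 9]
  Merge: [10] + [8, 9] -> [8, 9, 10]
Merge: [11, 16, 24] + [8, 9, 10] -> [8, 9, 10, 11, 16, 24]

Final sorted array: [8, 9, 10, 11, 16, 24]

The merge sort proceeds by recursively splitting the array and merging sorted halves.
After all merges, the sorted array is [8, 9, 10, 11, 16, 24].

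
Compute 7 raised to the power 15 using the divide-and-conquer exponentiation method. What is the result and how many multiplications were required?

Computing 7^15 by squaring (build up from 7^1; each line after the first costs one multiplication):

7^1 = 7
7^2 = (7^1)^2 = 7^2 = 49
7^3 = 7 * 7^2 = 7 * 49 = 343
7^6 = (7^3)^2 = 343^2 = 117649
7^7 = 7 * 7^6 = 7 * 117649 = 823543
7^14 = (7^7)^2 = 823543^2 = 678223072849
7^15 = 7 * 7^14 = 7 * 678223072849 = 4747561509943

Result: 4747561509943
Multiplications needed: 6 (6 lines after 7^1)

7^15 = 4747561509943. Using exponentiation by squaring, this requires 6 multiplications. The key idea: if the exponent is even, square the half-power; if odd, multiply by the base once.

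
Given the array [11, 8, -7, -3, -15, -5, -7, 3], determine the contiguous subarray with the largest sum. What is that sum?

Using Kadane's algorithm on [11, 8, -7, -3, -15, -5, -7, 3]:

Scanning through the array:
Position 1 (value 8): max_ending_here = 19, max_so_far = 19
Position 2 (value -7): max_ending_here = 12, max_so_far = 19
Position 3 (value -3): max_ending_here = 9, max_so_far = 19
Position 4 (value -15): max_ending_here = -6, max_so_far = 19
Position 5 (value -5): max_ending_here = -5, max_so_far = 19
Position 6 (value -7): max_ending_here = -7, max_so_far = 19
Position 7 (value 3): max_ending_here = 3, max_so_far = 19

Maximum subarray: [11, 8]
Maximum sum: 19

The maximum subarray is [11, 8] with sum 19. This subarray runs from index 0 to index 1.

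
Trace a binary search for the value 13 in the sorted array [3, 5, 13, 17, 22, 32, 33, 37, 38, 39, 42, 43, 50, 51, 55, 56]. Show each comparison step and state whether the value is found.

Binary search for 13 in [3, 5, 13, 17, 22, 32, 33, 37, 38, 39, 42, 43, 50, 51, 55, 56]:

lo=0, hi=15, mid=7, arr[mid]=37 -> 37 > 13, search left half
lo=0, hi=6, mid=3, arr[mid]=17 -> 17 > 13, search left half
lo=0, hi=2, mid=1, arr[mid]=5 -> 5 < 13, search right half
lo=2, hi=2, mid=2, arr[mid]=13 -> Found target at index 2!

Binary search finds 13 at index 2 after 4 comparisons. The search repeatedly halves the search space by comparing with the middle element.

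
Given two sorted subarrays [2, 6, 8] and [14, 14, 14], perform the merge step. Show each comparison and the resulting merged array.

Merging process:

Compare 2 vs 14: take 2 from left. Merged: [2]
Compare 6 vs 14: take 6 from left. Merged: [2, 6]
Compare 8 vs 14: take 8 from left. Merged: [2, 6, 8]
Append remaining from right: [14, 14, 14]. Merged: [2, 6, 8, 14, 14, 14]

Final merged array: [2, 6, 8, 14, 14, 14]
Total comparisons: 3

The merged array is [2, 6, 8, 14, 14, 14], requiring 3 comparisons. The merge step runs in O(n) time where n is the total number of elements.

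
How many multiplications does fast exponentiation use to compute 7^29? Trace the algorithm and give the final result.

Computing 7^29 by squaring (build up from 7^1; each line after the first costs one multiplication):

7^1 = 7
7^2 = (7^1)^2 = 7^2 = 49
7^3 = 7 * 7^2 = 7 * 49 = 343
7^6 = (7^3)^2 = 343^2 = 117649
7^7 = 7 * 7^6 = 7 * 117649 = 823543
7^14 = (7^7)^2 = 823543^2 = 678223072849
7^28 = (7^14)^2 = 678223072849^2 = 459986536544739960976801
7^29 = 7 * 7^28 = 7 * 459986536544739960976801 = 3219905755813179726837607

Result: 3219905755813179726837607
Multiplications needed: 7 (7 lines after 7^1)

7^29 = 3219905755813179726837607. Using exponentiation by squaring, this requires 7 multiplications. The key idea: if the exponent is even, square the half-power; if odd, multiply by the base once.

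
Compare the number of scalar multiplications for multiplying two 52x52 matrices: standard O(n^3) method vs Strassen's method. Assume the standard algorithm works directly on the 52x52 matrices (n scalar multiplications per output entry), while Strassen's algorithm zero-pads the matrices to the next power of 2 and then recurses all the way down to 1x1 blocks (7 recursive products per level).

Matrix multiplication for 52x52 matrices:

Strassen's algorithm requires power-of-2 dimensions. Pad 52x52 to 64x64 (next power of 2).

Standard algorithm: 52^3 = 140608 multiplications
Strassen's algorithm: 7^(log2(64)) = 7^6 = 117649 multiplications
Savings: 140608 - 117649 = 22959 multiplications

Standard: 140608 multiplications (52^3). Strassen: 117649 multiplications (7^6, after padding to 64x64). Strassen reduces 8 recursive multiplications to 7 at each level.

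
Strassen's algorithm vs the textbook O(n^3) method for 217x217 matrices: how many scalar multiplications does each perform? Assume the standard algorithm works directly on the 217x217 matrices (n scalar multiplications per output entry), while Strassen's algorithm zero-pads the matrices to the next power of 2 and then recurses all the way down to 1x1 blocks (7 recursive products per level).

Matrix multiplication for 217x217 matrices:

Strassen's algorithm requires power-of-2 dimensions. Pad 217x217 to 256x256 (next power of 2).

Standard algorithm: 217^3 = 10218313 multiplications
Strassen's algorithm: 7^(log2(256)) = 7^8 = 5764801 multiplications
Savings: 10218313 - 5764801 = 4453512 multiplications

Standard: 10218313 multiplications (217^3). Strassen: 5764801 multiplications (7^8, after padding to 256x256). Strassen reduces 8 recursive multiplications to 7 at each level.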